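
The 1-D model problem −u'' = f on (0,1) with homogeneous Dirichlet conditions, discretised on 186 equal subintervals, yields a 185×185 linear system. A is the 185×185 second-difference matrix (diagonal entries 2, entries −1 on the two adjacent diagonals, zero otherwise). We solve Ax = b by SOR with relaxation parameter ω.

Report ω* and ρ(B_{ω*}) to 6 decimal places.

ρ_J = max_k |cos(kπ/186)| = cos(π/186) = 0.999857
√(1−ρ_J²) = |sin(π/186)| = 0.0168895
ω* = 2/(1 + 0.0168895) = 2/1.0168895 = 1.966782.
Hence ρ(B_{ω*}) = 1.966782 − 1 = 0.966782.

ω* = 1.966782, ρ_SOR = 0.966782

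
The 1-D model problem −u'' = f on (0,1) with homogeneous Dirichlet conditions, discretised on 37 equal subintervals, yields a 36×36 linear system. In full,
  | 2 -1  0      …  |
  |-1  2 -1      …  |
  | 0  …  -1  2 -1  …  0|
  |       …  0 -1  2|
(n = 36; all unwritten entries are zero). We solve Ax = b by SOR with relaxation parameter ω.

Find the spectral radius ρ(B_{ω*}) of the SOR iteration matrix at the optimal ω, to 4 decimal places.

½·tridiag(1,0,1) at n=36: λ_k = cos(kπ/37); max |λ| at k=1 ⇒ ρ_J = cos(π/37) ≈ 0.9964.
√(1−ρ_J²) simplifies to sin(π/37) = 0.08481.
So ω* = 2/1.08481 = 1.8436 (Young).
ρ(B_{ω*}) = ω*−1 = 0.8436

ρ_SOR = 0.8436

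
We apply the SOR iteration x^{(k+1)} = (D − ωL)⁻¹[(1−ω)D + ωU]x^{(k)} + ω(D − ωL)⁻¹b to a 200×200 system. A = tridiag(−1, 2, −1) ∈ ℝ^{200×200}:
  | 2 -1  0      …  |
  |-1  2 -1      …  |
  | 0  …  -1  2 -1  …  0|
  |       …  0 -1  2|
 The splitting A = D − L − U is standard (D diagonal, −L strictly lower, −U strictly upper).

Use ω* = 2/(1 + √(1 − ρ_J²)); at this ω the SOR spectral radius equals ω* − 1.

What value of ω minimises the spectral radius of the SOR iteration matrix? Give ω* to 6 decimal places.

[ρ_J] n=200: ρ(B_J) = cos(π/(n+1)) = cos(π/201) = 0.999878.
√(1−ρ_J²) simplifies to sin(π/201) = 0.0156292.
ω* = 2 / (1 + 0.0156292) = 2 / 1.0156292 ≈ 1.969223.
Hence ρ(B_{ω*}) = 1.969223 − 1 = 0.969223.

ω* = 1.969223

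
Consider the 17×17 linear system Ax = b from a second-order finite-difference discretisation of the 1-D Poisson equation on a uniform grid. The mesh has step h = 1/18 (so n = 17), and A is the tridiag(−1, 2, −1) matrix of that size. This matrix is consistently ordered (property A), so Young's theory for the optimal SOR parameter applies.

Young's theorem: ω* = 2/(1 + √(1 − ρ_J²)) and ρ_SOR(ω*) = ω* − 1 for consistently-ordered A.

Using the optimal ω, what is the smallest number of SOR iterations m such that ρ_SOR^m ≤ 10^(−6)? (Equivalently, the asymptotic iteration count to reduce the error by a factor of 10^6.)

m = 40

With n=17, ρ(Jacobi) = cos(π/18) = 0.9848078.
√(1−ρ_J²) = |sin(π/18)| = 0.1736482
ω* = 2 / (1 + 0.1736482) = 2 / 1.1736482 ≈ 1.7040882.
ρ_SOR = ω* − 1 ≈ 0.7040882.
6·ln10 = 13.8155; −ln(0.7040882) = 0.350852; m = ⌈13.8155/0.350852⌉ = ⌈39.377⌉ = 40.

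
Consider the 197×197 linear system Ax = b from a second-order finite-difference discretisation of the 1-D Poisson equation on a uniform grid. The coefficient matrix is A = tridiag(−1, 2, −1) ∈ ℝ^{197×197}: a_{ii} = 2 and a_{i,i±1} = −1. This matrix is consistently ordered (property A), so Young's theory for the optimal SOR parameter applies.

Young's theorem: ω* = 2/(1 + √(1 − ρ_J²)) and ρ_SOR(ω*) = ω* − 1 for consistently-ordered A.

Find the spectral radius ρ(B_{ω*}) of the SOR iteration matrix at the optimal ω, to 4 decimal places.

ρ_SOR = 0.9688

[ρ_J] n=197: ρ(B_J) = cos(π/(n+1)) = cos(π/198) = 0.9999.
√(1−ρ_J²) simplifies to sin(π/198) = 0.01587.
So ω* = 2/1.01587 = 1.9688 (Young).
Hence ρ(B_{ω*}) = 1.9688 − 1 = 0.9688.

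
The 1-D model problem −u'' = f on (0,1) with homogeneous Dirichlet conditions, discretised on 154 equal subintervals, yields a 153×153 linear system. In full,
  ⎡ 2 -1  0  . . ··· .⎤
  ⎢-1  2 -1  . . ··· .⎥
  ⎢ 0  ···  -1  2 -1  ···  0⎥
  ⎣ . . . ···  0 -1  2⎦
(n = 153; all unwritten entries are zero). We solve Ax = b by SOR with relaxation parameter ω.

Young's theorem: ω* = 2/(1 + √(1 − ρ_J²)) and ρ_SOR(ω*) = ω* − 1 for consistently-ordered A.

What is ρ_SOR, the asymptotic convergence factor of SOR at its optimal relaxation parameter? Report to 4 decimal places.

With n=153, ρ(Jacobi) = cos(π/154) = 0.9998.
√(1−ρ_J²) simplifies to sin(π/154) = 0.02040.
[ω*] 2 ÷ (1 + 0.02040) = 2 ÷ 1.02040 = 1.9600.
At ω = 1.9600 every |λ(B_ω)| = ω−1, so ρ_SOR = 0.9600.

ρ_SOR = 0.9600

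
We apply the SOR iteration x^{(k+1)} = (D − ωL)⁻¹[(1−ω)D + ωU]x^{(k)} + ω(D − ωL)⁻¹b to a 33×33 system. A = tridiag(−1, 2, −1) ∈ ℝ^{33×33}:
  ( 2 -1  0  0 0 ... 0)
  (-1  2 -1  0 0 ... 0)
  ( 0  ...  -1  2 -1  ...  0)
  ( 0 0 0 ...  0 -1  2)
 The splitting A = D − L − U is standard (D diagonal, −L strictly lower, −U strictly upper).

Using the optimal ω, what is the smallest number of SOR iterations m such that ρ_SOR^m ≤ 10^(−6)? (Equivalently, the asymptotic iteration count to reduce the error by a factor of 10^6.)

With n=33, ρ(Jacobi) = cos(π/34) = 0.9957342.
√(1−ρ_J²) = |sin(π/34)| = 0.0922684
So ω* = 2/1.0922684 = 1.8310518 (Young).
At ω = 1.8310518 every |λ(B_ω)| = ω−1, so ρ_SOR = 0.8310518.
Need (0.8310518)^m ≤ 10^(−6): m ≥ 6·ln10/|ln 0.8310518| = 13.8155/0.185063 = 74.653 ⇒ m = 75.

m = 75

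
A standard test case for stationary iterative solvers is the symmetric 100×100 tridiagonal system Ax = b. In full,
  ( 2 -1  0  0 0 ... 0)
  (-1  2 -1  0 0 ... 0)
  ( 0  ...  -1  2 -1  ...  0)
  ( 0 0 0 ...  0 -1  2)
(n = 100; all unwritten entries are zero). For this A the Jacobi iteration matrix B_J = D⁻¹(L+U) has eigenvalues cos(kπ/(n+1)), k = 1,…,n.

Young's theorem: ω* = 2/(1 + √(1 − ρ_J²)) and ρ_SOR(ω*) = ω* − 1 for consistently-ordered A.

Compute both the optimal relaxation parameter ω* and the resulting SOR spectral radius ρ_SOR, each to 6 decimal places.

With n=100, ρ(Jacobi) = cos(π/101) = 0.999516.
1 − cos²(π/101) = sin²(π/101) ⇒ √(1−ρ_J²) = sin(π/101) = 0.0310999.
ω* = 2/(1 + 0.0310999) = 2/1.0310999 = 1.939676.
Hence ρ(B_{ω*}) = 1.939676 − 1 = 0.939676.

ω* = 1.939676, ρ_SOR = 0.939676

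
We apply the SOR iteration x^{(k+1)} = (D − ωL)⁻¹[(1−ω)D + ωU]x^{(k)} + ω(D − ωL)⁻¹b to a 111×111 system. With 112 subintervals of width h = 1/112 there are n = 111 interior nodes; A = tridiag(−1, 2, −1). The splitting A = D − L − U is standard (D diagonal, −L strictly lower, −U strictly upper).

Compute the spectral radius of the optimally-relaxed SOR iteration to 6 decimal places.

ρ_SOR = 0.945438

B_J for the 111×111 system has eigenvalues cos(kπ/112); ρ_J = cos(π/112) = 0.999607.
√(1−ρ_J²) simplifies to sin(π/112) = 0.0280463.
[ω*] 2 ÷ (1 + 0.0280463) = 2 ÷ 1.0280463 = 1.945438.
ρ(B_{ω*}) = ω*−1 = 0.945438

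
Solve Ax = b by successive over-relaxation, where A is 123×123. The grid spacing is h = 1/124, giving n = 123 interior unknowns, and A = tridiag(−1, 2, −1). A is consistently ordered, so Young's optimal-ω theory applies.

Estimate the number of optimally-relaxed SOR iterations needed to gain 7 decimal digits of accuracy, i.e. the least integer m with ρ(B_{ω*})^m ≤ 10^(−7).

m = 319

ρ_J = max_k |cos(kπ/124)| = cos(π/124) = 0.9996791
√(1 − cos²(π/124)) = sin(π/124) ≈ 0.0253327.
Young: ω* = 2/(1+√(1−ρ_J²)) = 2/(1+0.0253327) = 2/1.0253327 = 1.9505864.
ρ_SOR = ω* − 1 ≈ 0.9505864.
ρ_SOR^m ≤ 10^(−7) ⇔ m ≥ 7·ln10/(−ln 0.9505864) = 16.1181/0.0506762 = 318.061; m = ⌈318.061⌉ = 319.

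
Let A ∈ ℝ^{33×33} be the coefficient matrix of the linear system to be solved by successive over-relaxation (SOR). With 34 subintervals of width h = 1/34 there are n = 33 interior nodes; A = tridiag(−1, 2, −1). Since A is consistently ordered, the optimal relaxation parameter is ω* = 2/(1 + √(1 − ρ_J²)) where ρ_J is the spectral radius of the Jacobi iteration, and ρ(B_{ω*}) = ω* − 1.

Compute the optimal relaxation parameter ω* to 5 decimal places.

ω* = 1.83105

n=33: λ(B_J) = 1 − λ(A)/2 = cos(kπ/34); k=1 gives ρ_J = 0.99573.
1 − cos²(π/34) = sin²(π/34) ⇒ √(1−ρ_J²) = sin(π/34) = 0.092268.
[ω*] 2 ÷ (1 + 0.092268) = 2 ÷ 1.092268 = 1.83105.
[ρ_SOR] ω* − 1 = 0.83105.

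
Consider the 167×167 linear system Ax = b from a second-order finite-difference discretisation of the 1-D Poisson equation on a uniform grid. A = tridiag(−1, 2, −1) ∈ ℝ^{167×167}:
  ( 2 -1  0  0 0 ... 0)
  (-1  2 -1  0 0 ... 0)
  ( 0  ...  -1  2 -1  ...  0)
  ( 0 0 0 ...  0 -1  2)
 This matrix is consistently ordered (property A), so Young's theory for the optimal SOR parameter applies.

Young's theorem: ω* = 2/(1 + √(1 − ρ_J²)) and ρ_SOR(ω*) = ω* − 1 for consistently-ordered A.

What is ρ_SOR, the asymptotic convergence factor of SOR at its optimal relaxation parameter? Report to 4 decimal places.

ρ_SOR = 0.9633

B_J for the 167×167 system has eigenvalues cos(kπ/168); ρ_J = cos(π/168) = 0.9998.
√(1−ρ_J²) = |sin(π/168)| = 0.01870
So ω* = 2/1.01870 = 1.9633 (Young).
[ρ_SOR] ω* − 1 = 0.9633.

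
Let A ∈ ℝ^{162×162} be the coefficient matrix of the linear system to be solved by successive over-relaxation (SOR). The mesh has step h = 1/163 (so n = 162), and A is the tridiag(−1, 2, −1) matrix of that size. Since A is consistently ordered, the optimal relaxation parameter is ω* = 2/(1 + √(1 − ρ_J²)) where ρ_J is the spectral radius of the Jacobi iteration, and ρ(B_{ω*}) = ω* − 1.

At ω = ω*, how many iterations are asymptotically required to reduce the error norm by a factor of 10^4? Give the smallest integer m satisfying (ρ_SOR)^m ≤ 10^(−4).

½·tridiag(1,0,1) at n=162: λ_k = cos(kπ/163); max |λ| at k=1 ⇒ ρ_J = cos(π/163) ≈ 0.9998143.
√(1−ρ_J²) simplifies to sin(π/163) = 0.0192724.
ω* = 2/(1 + 0.0192724) = 2/1.0192724 = 1.9621840.
[ρ_SOR] ω* − 1 = 0.9621840.
m ≥ 4·ln10 / (−ln 0.9621840) = 238.922; smallest integer m = 239.

m = 239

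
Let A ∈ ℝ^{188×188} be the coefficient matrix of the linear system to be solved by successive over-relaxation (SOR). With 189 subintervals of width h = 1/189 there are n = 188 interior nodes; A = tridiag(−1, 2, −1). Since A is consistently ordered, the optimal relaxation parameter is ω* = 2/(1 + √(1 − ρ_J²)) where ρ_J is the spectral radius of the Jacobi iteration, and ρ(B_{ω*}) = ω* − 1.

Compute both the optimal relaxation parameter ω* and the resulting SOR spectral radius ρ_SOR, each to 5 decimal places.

spectrum of D⁻¹(L+U) = {cos(kπ/189) : 1≤k≤188}; ρ_J = cos(π/189) = 0.99986.
1 − cos²(π/189) = sin²(π/189) ⇒ √(1−ρ_J²) = sin(π/189) = 0.016621.
So ω* = 2/1.016621 = 1.96730 (Young).
and ρ(B_{ω*}) = 1.96730 − 1 = 0.96730.

ω* = 1.96730, ρ_SOR = 0.96730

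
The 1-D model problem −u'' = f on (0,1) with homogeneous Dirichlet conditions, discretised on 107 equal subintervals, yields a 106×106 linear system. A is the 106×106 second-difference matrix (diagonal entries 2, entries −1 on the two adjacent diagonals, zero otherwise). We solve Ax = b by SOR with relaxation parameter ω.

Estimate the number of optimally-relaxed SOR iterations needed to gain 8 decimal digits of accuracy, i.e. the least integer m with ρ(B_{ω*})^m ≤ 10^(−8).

ρ_J = max_k |cos(kπ/107)| = cos(π/107) = 0.9995690
root = sin(π/107) = 0.0293565  (since 1−cos² = sin²).
ω* = 2 / (1 + 0.0293565) = 2 / 1.0293565 ≈ 1.9429615.
and ρ(B_{ω*}) = 1.9429615 − 1 = 0.9429615.
Need (0.9429615)^m ≤ 10^(−8): m ≥ 8·ln10/|ln 0.9429615| = 18.4207/0.0587298 = 313.652 ⇒ m = 314.

m = 314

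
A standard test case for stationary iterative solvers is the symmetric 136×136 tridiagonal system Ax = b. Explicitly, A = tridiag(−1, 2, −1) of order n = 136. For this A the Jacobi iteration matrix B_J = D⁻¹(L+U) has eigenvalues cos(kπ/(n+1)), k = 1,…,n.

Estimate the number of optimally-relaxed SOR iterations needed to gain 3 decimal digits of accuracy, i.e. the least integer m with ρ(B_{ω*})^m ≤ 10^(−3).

m = 151

ρ_J = max_k |cos(kπ/137)| = cos(π/137) = 0.9997371
1 − cos²(π/137) = sin²(π/137) ⇒ √(1−ρ_J²) = sin(π/137) = 0.0229293.
ω* = 2 / (1 + 0.0229293) = 2 / 1.0229293 ≈ 1.9551693.
ρ_SOR = ω* − 1 ≈ 0.9551693.
3·ln10 = 6.90776; −ln(0.9551693) = 0.0458667; m = ⌈6.90776/0.0458667⌉ = ⌈150.605⌉ = 151.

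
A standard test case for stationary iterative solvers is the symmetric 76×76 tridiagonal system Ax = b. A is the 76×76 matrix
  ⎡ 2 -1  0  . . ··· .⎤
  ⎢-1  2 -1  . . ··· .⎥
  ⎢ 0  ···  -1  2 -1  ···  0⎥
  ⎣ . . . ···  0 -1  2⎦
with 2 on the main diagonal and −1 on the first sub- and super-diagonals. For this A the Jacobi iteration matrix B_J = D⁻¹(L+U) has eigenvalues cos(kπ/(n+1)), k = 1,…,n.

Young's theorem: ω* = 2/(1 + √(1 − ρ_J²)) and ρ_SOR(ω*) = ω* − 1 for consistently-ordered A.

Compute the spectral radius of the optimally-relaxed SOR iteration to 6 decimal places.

ρ_SOR = 0.921620

[ρ_J] n=76: ρ(B_J) = cos(π/(n+1)) = cos(π/77) = 0.999168.
√(1−ρ_J²) = |sin(π/77)| = 0.0407886
Then 2/(1+√(1−ρ_J²)) = 2/(1+0.0407886); ω* = 2/1.0407886 = 1.921620.
At ω = 1.921620 every |λ(B_ω)| = ω−1, so ρ_SOR = 0.921620.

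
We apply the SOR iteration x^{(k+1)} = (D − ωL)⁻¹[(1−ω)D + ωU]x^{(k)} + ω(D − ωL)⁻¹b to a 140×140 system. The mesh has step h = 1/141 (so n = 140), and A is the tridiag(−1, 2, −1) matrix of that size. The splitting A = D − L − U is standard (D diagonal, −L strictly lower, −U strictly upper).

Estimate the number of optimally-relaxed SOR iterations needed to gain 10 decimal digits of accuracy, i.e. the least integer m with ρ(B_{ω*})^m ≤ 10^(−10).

[ρ_J] n=140: ρ(B_J) = cos(π/(n+1)) = cos(π/141) = 0.9997518.
1 − cos²(π/141) = sin²(π/141) ⇒ √(1−ρ_J²) = sin(π/141) = 0.0222790.
ω* = 2/(1 + 0.0222790) = 2/1.0222790 = 1.9564131.
ρ_SOR = ω* − 1 = 1.9564131 − 1 = 0.9564131.
For 10 digits: m = 10·ln10 / (−ln 0.9564131) = 23.0259/0.0445653 = 516.678; round up → m = 517.

m = 517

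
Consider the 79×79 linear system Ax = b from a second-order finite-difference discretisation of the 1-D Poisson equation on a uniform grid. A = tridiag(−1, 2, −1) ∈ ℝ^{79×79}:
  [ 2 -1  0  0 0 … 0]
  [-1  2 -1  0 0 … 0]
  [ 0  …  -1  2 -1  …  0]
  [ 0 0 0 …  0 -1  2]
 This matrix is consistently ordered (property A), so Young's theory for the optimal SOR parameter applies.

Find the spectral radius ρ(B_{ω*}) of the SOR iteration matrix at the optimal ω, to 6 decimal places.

spectrum of D⁻¹(L+U) = {cos(kπ/80) : 1≤k≤79}; ρ_J = cos(π/80) = 0.999229.
√(1−ρ_J²) = |sin(π/80)| = 0.0392598
ω* = 2/(1+0.0392598) = 1.924447
[ρ_SOR] ω* − 1 = 0.924447.

ρ_SOR = 0.924447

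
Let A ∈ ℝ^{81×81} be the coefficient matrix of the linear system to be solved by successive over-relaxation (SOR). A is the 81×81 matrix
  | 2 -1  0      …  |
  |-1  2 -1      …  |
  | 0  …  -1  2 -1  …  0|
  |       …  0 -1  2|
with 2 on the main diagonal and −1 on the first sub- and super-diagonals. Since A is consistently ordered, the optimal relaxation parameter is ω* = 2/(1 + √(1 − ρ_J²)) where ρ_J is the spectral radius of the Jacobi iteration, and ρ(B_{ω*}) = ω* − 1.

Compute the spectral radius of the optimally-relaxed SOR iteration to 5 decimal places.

ρ_SOR = 0.92622

B_J for the 81×81 system has eigenvalues cos(kπ/82); ρ_J = cos(π/82) = 0.99927.
√(1 − cos²(π/82)) = sin(π/82) ≈ 0.038303.
ω* = 2 / (1 + 0.038303) = 2 / 1.038303 ≈ 1.92622.
ρ(B_{ω*}) = ω*−1 = 0.92622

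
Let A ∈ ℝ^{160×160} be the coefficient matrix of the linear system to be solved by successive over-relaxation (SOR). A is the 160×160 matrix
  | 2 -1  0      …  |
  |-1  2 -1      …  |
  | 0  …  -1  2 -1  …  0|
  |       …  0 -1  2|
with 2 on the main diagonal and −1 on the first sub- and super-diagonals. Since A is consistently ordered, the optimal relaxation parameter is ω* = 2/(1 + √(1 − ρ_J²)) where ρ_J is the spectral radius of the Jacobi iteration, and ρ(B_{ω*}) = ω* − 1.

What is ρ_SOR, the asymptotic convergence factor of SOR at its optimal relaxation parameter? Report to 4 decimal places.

With n=160, ρ(Jacobi) = cos(π/161) = 0.9998.
root = sin(π/161) = 0.01951  (since 1−cos² = sin²).
ω* = 2/(1+0.01951) = 1.9617
ρ(B_{ω*}) = ω*−1 = 0.9617

ρ_SOR = 0.9617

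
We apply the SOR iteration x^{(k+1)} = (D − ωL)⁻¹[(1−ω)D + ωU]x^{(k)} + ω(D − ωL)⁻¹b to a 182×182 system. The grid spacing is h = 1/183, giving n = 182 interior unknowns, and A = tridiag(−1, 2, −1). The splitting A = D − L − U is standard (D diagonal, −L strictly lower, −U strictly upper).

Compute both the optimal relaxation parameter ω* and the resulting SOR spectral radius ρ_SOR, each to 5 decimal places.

ω* = 1.96625, ρ_SOR = 0.96625

ρ_J = max_k |cos(kπ/183)| = cos(π/183) = 0.99985
√(1−ρ_J²) simplifies to sin(π/183) = 0.017166.
So ω* = 2/1.017166 = 1.96625 (Young).
and ρ(B_{ω*}) = 1.96625 − 1 = 0.96625.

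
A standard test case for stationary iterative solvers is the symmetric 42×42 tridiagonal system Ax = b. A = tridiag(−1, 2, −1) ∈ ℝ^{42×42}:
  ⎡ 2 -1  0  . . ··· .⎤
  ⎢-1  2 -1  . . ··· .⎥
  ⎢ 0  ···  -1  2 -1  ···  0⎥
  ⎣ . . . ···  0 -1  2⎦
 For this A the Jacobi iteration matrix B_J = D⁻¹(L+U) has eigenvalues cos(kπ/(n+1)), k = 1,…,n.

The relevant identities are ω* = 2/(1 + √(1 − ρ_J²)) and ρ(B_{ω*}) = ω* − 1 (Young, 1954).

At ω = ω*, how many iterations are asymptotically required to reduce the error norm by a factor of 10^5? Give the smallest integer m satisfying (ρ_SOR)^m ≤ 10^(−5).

m = 79

spectrum of D⁻¹(L+U) = {cos(kπ/43) : 1≤k≤42}; ρ_J = cos(π/43) = 0.9973323.
1 − cos²(π/43) = sin²(π/43) ⇒ √(1−ρ_J²) = sin(π/43) = 0.0729953.
So ω* = 2/1.0729953 = 1.8639411 (Young).
Hence ρ(B_{ω*}) = 1.8639411 − 1 = 0.8639411.
(0.8639411)^m ≤ 10^{−5}  ⇒  m·ln(0.8639411) ≤ −5·ln10  ⇒  m ≥ 78.720  ⇒  m = 79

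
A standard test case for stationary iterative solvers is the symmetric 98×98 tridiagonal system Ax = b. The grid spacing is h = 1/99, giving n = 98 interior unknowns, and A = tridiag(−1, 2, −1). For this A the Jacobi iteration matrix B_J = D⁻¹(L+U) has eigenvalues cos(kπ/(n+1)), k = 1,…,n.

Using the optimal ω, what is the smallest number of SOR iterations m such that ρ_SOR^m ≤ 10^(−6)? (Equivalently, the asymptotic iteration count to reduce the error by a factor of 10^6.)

m = 218

[ρ_J] n=98: ρ(B_J) = cos(π/(n+1)) = cos(π/99) = 0.9994965.
√(1−ρ_J²) simplifies to sin(π/99) = 0.0317279.
So ω* = 2/1.0317279 = 1.9384956 (Young).
ρ_SOR = ω* − 1 ≈ 0.9384956.
For 6 digits: m = 6·ln10 / (−ln 0.9384956) = 13.8155/0.0634771 = 217.645; round up → m = 218.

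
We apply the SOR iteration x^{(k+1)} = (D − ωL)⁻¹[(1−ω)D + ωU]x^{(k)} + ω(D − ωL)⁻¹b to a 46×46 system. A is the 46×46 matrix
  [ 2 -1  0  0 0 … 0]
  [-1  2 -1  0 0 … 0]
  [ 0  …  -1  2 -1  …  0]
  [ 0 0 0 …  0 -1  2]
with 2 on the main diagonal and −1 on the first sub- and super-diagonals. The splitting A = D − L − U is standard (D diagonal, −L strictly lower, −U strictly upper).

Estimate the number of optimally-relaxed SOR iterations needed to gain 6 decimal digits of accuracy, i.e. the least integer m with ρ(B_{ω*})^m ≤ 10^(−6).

m = 104

[ρ_J] n=46: ρ(B_J) = cos(π/(n+1)) = cos(π/47) = 0.9977669.
1 − cos²(π/47) = sin²(π/47) ⇒ √(1−ρ_J²) = sin(π/47) = 0.0667926.
Then 2/(1+√(1−ρ_J²)) = 2/(1+0.0667926); ω* = 2/1.0667926 = 1.8747787.
ρ_SOR = ω* − 1 ≈ 0.8747787.
6·ln10 = 13.8155; −ln(0.8747787) = 0.133784; m = ⌈13.8155/0.133784⌉ = ⌈103.267⌉ = 104.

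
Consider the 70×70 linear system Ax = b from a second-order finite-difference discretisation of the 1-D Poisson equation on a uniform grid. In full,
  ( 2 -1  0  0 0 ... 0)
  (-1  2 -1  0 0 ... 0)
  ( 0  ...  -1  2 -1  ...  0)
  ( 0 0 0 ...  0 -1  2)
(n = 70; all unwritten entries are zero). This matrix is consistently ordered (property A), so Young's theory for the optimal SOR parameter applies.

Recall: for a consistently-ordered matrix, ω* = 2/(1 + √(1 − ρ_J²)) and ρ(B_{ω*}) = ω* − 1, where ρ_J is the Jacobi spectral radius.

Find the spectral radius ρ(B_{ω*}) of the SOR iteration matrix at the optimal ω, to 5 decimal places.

ρ_SOR = 0.91528

spectrum of D⁻¹(L+U) = {cos(kπ/71) : 1≤k≤70}; ρ_J = cos(π/71) = 0.99902.
√(1−ρ_J²) simplifies to sin(π/71) = 0.044233.
So ω* = 2/1.044233 = 1.91528 (Young).
ρ(B_{ω*}) = ω*−1 = 0.91528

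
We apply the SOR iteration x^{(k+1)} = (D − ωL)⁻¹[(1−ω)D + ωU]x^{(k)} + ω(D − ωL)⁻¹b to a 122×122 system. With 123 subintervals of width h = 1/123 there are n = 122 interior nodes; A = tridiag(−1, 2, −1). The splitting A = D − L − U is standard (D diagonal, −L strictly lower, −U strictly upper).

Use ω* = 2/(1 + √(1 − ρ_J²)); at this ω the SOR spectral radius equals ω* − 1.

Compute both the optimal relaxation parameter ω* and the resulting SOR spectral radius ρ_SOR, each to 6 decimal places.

ω* = 1.950195, ρ_SOR = 0.950195

½·tridiag(1,0,1) at n=122: λ_k = cos(kπ/123); max |λ| at k=1 ⇒ ρ_J = cos(π/123) ≈ 0.999674.
root = sin(π/123) = 0.0255386  (since 1−cos² = sin²).
So ω* = 2/1.0255386 = 1.950195 (Young).
ρ_SOR = ω* − 1 = 1.950195 − 1 = 0.950195.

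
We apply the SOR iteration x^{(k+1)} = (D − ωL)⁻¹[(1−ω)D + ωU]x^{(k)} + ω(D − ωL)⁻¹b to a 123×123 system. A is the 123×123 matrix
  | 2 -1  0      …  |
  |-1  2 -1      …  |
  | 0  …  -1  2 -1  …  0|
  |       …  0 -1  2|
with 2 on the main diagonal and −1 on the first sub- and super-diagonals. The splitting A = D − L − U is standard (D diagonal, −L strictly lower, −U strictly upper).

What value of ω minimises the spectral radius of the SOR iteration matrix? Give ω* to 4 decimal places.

n=123: λ(B_J) = 1 − λ(A)/2 = cos(kπ/124); k=1 gives ρ_J = 0.9997.
√(1−ρ_J²) simplifies to sin(π/124) = 0.02533.
[ω*] 2 ÷ (1 + 0.02533) = 2 ÷ 1.02533 = 1.9506.
At ω = 1.9506 every |λ(B_ω)| = ω−1, so ρ_SOR = 0.9506.

ω* = 1.9506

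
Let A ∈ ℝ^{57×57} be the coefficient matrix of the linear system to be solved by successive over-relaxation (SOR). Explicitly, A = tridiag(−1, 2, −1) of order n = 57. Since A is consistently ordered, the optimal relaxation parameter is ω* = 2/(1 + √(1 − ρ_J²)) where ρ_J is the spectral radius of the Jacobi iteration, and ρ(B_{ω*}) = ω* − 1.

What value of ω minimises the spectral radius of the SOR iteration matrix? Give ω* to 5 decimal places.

spectrum of D⁻¹(L+U) = {cos(kπ/58) : 1≤k≤57}; ρ_J = cos(π/58) = 0.99853.
√(1 − cos²(π/58)) = sin(π/58) ≈ 0.054139.
[ω*] 2 ÷ (1 + 0.054139) = 2 ÷ 1.054139 = 1.89728.
ρ_SOR = ω* − 1 = 1.89728 − 1 = 0.89728.

ω* = 1.89728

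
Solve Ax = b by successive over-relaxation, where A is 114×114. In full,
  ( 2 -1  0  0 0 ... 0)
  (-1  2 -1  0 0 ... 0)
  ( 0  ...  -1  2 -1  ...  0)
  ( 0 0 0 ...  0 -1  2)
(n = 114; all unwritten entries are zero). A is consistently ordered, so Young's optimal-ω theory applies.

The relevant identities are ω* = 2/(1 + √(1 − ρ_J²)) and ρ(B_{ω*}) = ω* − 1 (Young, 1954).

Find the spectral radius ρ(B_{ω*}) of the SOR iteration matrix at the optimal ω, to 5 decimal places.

ρ_SOR = 0.94682

[ρ_J] n=114: ρ(B_J) = cos(π/(n+1)) = cos(π/115) = 0.99963.
√(1−ρ_J²) simplifies to sin(π/115) = 0.027315.
ω* = 2 / (1 + 0.027315) = 2 / 1.027315 ≈ 1.94682.
At ω = 1.94682 every |λ(B_ω)| = ω−1, so ρ_SOR = 0.94682.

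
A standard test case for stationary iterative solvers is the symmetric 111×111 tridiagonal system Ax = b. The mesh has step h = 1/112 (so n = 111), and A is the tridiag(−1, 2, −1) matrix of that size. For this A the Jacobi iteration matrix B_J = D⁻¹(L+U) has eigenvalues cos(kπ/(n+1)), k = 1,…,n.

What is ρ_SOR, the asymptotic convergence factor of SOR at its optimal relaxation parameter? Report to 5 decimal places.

ρ_SOR = 0.94544

½·tridiag(1,0,1) at n=111: λ_k = cos(kπ/112); max |λ| at k=1 ⇒ ρ_J = cos(π/112) ≈ 0.99961.
√(1 − cos²(π/112)) = sin(π/112) ≈ 0.028046.
ω* = 2/(1+0.028046) = 1.94544
Hence ρ(B_{ω*}) = 1.94544 − 1 = 0.94544.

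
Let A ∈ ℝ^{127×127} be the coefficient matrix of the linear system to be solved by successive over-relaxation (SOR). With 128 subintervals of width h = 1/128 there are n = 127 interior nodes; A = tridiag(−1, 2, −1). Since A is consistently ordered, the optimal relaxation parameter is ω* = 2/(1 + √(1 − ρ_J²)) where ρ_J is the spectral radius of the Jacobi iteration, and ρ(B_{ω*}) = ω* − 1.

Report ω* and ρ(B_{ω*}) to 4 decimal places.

ω* = 1.9521, ρ_SOR = 0.9521

[ρ_J] n=127: ρ(B_J) = cos(π/(n+1)) = cos(π/128) = 0.9997.
root = sin(π/128) = 0.02454  (since 1−cos² = sin²).
ω* = 2 / (1 + 0.02454) = 2 / 1.02454 ≈ 1.9521.
ρ_SOR = ω* − 1 ≈ 0.9521.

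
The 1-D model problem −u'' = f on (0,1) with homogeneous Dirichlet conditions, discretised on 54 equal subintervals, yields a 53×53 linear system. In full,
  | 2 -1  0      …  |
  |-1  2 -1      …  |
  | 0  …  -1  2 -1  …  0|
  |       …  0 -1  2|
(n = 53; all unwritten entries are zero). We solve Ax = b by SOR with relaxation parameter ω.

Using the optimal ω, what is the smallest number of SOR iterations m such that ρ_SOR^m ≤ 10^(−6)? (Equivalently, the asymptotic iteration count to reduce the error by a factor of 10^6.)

With n=53, ρ(Jacobi) = cos(π/54) = 0.9983082.
√(1−ρ_J²) = |sin(π/54)| = 0.0581448
Young: ω* = 2/(1+√(1−ρ_J²)) = 2/(1+0.0581448) = 2/1.0581448 = 1.8901005.
and ρ(B_{ω*}) = 1.8901005 − 1 = 0.8901005.
Need (0.8901005)^m ≤ 10^(−6): m ≥ 6·ln10/|ln 0.8901005| = 13.8155/0.116421 = 118.668 ⇒ m = 119.

m = 119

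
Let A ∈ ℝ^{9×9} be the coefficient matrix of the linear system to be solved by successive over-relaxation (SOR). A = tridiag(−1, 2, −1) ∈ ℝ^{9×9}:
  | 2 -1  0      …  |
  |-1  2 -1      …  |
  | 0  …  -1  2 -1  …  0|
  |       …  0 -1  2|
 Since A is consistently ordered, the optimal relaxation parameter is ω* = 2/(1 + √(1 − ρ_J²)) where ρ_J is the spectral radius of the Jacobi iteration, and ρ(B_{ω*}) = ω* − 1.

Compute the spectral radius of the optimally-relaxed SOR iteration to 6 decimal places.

ρ_SOR = 0.527864

spectrum of D⁻¹(L+U) = {cos(kπ/10) : 1≤k≤9}; ρ_J = cos(π/10) = 0.951057.
√(1−ρ_J²) = |sin(π/10)| = 0.3090170
ω* = 2/(1 + 0.3090170) = 2/1.3090170 = 1.527864.
ρ(B_{ω*}) = ω*−1 = 0.527864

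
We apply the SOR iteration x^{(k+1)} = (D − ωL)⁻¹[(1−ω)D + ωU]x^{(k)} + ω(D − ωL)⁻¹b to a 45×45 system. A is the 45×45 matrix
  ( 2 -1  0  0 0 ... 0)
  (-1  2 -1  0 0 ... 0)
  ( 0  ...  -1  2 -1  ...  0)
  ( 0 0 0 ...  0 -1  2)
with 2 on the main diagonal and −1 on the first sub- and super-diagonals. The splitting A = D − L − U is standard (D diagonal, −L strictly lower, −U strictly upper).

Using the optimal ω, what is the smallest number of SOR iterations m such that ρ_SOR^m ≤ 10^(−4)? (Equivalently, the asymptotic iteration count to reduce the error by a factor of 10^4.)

m = 68

n=45: λ(B_J) = 1 − λ(A)/2 = cos(kπ/46); k=1 gives ρ_J = 0.9976688.
root = sin(π/46) = 0.0682424  (since 1−cos² = sin²).
Young: ω* = 2/(1+√(1−ρ_J²)) = 2/(1+0.0682424) = 2/1.0682424 = 1.8722342.
[ρ_SOR] ω* − 1 = 0.8722342.
m ≥ 4·ln10 / (−ln 0.8722342) = 67.378; smallest integer m = 68.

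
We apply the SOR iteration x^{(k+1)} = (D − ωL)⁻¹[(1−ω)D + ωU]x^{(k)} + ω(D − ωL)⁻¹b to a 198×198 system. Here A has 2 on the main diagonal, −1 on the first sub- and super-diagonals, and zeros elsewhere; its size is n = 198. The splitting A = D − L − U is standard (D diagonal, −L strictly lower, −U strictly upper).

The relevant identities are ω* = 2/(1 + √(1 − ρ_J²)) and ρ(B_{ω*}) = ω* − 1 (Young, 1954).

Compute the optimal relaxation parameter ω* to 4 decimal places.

With n=198, ρ(Jacobi) = cos(π/199) = 0.9999.
root = sin(π/199) = 0.01579  (since 1−cos² = sin²).
ω* = 2/(1+0.01579) = 1.9689
ρ(B_{ω*}) = ω*−1 = 0.9689

ω* = 1.9689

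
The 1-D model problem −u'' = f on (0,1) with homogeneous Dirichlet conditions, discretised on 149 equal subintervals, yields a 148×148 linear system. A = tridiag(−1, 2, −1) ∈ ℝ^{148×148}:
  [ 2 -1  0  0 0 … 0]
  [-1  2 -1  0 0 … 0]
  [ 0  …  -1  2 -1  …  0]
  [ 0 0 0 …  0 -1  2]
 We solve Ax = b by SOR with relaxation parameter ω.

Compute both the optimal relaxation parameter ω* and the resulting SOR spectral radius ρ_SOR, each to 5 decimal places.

With n=148, ρ(Jacobi) = cos(π/149) = 0.99978.
√(1−ρ_J²) simplifies to sin(π/149) = 0.021083.
ω* = 2 / (1 + 0.021083) = 2 / 1.021083 ≈ 1.95870.
At ω = 1.95870 every |λ(B_ω)| = ω−1, so ρ_SOR = 0.95870.

ω* = 1.95870, ρ_SOR = 0.95870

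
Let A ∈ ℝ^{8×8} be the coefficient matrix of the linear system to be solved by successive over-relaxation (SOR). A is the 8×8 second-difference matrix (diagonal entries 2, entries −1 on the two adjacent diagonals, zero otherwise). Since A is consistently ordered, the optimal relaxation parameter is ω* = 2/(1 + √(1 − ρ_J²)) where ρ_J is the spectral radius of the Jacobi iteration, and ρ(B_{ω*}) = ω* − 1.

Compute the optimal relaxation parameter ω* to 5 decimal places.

ω* = 1.49029

½·tridiag(1,0,1) at n=8: λ_k = cos(kπ/9); max |λ| at k=1 ⇒ ρ_J = cos(π/9) ≈ 0.93969.
root = sin(π/9) = 0.342020  (since 1−cos² = sin²).
Young: ω* = 2/(1+√(1−ρ_J²)) = 2/(1+0.342020) = 2/1.342020 = 1.49029.
ρ_SOR = ω* − 1 ≈ 0.49029.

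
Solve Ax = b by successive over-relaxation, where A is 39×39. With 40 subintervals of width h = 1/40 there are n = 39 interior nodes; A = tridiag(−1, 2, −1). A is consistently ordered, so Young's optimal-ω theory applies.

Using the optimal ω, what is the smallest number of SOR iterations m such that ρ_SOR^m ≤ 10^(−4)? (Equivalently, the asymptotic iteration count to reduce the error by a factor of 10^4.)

With n=39, ρ(Jacobi) = cos(π/40) = 0.9969173.
√(1 − cos²(π/40)) = sin(π/40) ≈ 0.0784591.
So ω* = 2/1.0784591 = 1.8544978 (Young).
ρ_SOR = ω* − 1 = 1.8544978 − 1 = 0.8544978.
For 4 digits: m = 4·ln10 / (−ln 0.8544978) = 9.21034/0.157241 = 58.575; round up → m = 59.

m = 59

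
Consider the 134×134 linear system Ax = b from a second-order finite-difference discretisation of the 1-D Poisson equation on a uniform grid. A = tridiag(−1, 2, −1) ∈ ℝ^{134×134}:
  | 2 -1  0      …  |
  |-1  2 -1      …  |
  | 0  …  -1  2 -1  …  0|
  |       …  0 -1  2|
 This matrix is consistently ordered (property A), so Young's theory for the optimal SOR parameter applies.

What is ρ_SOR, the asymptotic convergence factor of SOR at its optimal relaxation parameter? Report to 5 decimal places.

ρ_SOR = 0.95452

ρ_J = max_k |cos(kπ/135)| = cos(π/135) = 0.99973
1 − cos²(π/135) = sin²(π/135) ⇒ √(1−ρ_J²) = sin(π/135) = 0.023269.
ω* = 2 / (1 + 0.023269) = 2 / 1.023269 ≈ 1.95452.
and ρ(B_{ω*}) = 1.95452 − 1 = 0.95452.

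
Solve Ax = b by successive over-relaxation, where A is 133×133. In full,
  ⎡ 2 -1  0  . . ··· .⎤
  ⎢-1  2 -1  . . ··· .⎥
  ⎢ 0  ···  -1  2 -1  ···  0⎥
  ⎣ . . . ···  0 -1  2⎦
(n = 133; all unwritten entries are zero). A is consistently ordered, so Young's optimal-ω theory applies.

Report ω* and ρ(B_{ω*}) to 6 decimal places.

ω* = 1.954189, ρ_SOR = 0.954189

n=133: λ(B_J) = 1 − λ(A)/2 = cos(kπ/134); k=1 gives ρ_J = 0.999725.
√(1−ρ_J²) = |sin(π/134)| = 0.0234426
Young: ω* = 2/(1+√(1−ρ_J²)) = 2/(1+0.0234426) = 2/1.0234426 = 1.954189.
Hence ρ(B_{ω*}) = 1.954189 − 1 = 0.954189.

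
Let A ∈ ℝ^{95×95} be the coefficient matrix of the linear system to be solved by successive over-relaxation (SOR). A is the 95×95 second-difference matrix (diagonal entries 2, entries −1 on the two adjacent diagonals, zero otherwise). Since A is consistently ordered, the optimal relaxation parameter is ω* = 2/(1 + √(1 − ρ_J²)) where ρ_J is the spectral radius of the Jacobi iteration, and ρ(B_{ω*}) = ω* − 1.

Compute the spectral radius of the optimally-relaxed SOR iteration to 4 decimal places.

ρ_SOR = 0.9366

B_J for the 95×95 system has eigenvalues cos(kπ/96); ρ_J = cos(π/96) = 0.9995.
√(1−ρ_J²) = |sin(π/96)| = 0.03272
[ω*] 2 ÷ (1 + 0.03272) = 2 ÷ 1.03272 = 1.9366.
At ω = 1.9366 every |λ(B_ω)| = ω−1, so ρ_SOR = 0.9366.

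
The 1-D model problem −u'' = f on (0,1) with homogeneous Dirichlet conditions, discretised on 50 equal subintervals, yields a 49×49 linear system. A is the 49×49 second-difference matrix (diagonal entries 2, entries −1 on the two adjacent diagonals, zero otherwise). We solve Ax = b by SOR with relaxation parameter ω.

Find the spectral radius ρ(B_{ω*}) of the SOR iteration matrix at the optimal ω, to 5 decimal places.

ρ_SOR = 0.88184

½·tridiag(1,0,1) at n=49: λ_k = cos(kπ/50); max |λ| at k=1 ⇒ ρ_J = cos(π/50) ≈ 0.99803.
root = sin(π/50) = 0.062791  (since 1−cos² = sin²).
Then 2/(1+√(1−ρ_J²)) = 2/(1+0.062791); ω* = 2/1.062791 = 1.88184.
ρ(B_{ω*}) = ω*−1 = 0.88184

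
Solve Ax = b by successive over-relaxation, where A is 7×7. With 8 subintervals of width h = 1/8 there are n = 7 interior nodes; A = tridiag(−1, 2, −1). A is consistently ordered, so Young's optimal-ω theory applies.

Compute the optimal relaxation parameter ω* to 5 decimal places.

B_J for the 7×7 system has eigenvalues cos(kπ/8); ρ_J = cos(π/8) = 0.92388.
1 − cos²(π/8) = sin²(π/8) ⇒ √(1−ρ_J²) = sin(π/8) = 0.382683.
So ω* = 2/1.382683 = 1.44646 (Young).
ρ_SOR = ω* − 1 = 1.44646 − 1 = 0.44646.

ω* = 1.44646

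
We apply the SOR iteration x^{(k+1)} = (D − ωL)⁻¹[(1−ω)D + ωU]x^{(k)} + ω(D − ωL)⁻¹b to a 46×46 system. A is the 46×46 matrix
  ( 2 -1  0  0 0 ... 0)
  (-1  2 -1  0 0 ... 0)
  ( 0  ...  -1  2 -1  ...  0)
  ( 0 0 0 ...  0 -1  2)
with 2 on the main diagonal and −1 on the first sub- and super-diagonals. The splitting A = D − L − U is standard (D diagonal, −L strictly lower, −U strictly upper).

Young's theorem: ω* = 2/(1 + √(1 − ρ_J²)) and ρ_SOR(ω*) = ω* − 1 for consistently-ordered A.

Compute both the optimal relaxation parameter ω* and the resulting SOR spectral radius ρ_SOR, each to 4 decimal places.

ω* = 1.8748, ρ_SOR = 0.8748

[ρ_J] n=46: ρ(B_J) = cos(π/(n+1)) = cos(π/47) = 0.9978.
root = sin(π/47) = 0.06679  (since 1−cos² = sin²).
Then 2/(1+√(1−ρ_J²)) = 2/(1+0.06679); ω* = 2/1.06679 = 1.8748.
ρ(B_{ω*}) = ω*−1 = 0.8748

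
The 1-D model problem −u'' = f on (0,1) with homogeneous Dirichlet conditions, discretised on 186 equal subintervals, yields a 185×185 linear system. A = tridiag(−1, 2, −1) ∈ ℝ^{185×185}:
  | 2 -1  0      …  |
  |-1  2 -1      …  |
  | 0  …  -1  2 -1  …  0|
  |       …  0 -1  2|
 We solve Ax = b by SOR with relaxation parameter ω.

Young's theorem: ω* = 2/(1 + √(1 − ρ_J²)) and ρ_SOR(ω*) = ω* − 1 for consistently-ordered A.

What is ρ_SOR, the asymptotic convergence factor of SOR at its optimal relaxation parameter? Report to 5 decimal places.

B_J for the 185×185 system has eigenvalues cos(kπ/186); ρ_J = cos(π/186) = 0.99986.
√(1 − cos²(π/186)) = sin(π/186) ≈ 0.016889.
Young: ω* = 2/(1+√(1−ρ_J²)) = 2/(1+0.016889) = 2/1.016889 = 1.96678.
and ρ(B_{ω*}) = 1.96678 − 1 = 0.96678.

ρ_SOR = 0.96678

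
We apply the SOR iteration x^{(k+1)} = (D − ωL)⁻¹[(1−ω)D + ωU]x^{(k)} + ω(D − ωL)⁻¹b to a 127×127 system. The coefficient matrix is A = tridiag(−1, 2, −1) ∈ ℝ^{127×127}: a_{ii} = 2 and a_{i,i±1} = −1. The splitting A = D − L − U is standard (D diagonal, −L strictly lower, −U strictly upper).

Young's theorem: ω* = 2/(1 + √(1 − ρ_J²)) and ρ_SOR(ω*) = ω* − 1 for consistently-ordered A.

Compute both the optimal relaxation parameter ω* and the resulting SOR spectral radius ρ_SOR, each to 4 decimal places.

spectrum of D⁻¹(L+U) = {cos(kπ/128) : 1≤k≤127}; ρ_J = cos(π/128) = 0.9997.
√(1−ρ_J²) simplifies to sin(π/128) = 0.02454.
ω* = 2/(1 + 0.02454) = 2/1.02454 = 1.9521.
Hence ρ(B_{ω*}) = 1.9521 − 1 = 0.9521.

ω* = 1.9521, ρ_SOR = 0.9521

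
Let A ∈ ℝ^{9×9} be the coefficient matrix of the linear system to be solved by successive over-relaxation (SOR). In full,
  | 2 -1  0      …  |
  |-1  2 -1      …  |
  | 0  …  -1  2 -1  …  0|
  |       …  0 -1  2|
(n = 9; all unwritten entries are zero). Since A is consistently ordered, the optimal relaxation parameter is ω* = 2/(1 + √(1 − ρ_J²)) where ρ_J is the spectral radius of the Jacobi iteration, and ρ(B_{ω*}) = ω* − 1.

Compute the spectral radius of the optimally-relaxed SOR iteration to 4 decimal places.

ρ_SOR = 0.5279

spectrum of D⁻¹(L+U) = {cos(kπ/10) : 1≤k≤9}; ρ_J = cos(π/10) = 0.9511.
root = sin(π/10) = 0.30902  (since 1−cos² = sin²).
ω* = 2/(1+0.30902) = 1.5279
ρ_SOR = ω* − 1 = 1.5279 − 1 = 0.5279.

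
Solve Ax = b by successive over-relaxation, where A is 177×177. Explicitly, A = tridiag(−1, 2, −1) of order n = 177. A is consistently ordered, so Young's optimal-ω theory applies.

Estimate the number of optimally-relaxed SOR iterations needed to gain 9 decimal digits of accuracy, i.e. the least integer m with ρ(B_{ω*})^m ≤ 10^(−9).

½·tridiag(1,0,1) at n=177: λ_k = cos(kπ/178); max |λ| at k=1 ⇒ ρ_J = cos(π/178) ≈ 0.9998443.
√(1−ρ_J²) = |sin(π/178)| = 0.0176485
ω* = 2/(1 + 0.0176485) = 2/1.0176485 = 1.9653151.
Hence ρ(B_{ω*}) = 1.9653151 − 1 = 0.9653151.
ρ_SOR^m ≤ 10^(−9) ⇔ m ≥ 9·ln10/(−ln 0.9653151) = 20.7233/0.0353007 = 587.051; m = ⌈587.051⌉ = 588.

m = 588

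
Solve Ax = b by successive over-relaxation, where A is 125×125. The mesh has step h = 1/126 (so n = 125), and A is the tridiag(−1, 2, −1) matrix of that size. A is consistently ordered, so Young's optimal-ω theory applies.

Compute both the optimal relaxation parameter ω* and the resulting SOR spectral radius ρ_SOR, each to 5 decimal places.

[ρ_J] n=125: ρ(B_J) = cos(π/(n+1)) = cos(π/126) = 0.99969.
√(1−ρ_J²) = |sin(π/126)| = 0.024931
ω* = 2/(1 + 0.024931) = 2/1.024931 = 1.95135.
ρ_SOR = ω* − 1 = 1.95135 − 1 = 0.95135.

ω* = 1.95135, ρ_SOR = 0.95135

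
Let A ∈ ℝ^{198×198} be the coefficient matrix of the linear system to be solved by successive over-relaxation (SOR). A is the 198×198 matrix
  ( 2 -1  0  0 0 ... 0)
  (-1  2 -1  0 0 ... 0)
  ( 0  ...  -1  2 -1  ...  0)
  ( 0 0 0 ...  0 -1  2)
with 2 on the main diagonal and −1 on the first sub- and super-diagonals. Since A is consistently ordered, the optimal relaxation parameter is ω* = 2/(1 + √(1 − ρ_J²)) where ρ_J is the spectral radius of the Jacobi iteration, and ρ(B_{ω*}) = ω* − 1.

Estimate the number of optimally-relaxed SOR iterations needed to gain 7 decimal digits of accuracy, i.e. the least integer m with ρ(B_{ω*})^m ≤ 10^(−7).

ρ_J = max_k |cos(kπ/199)| = cos(π/199) = 0.9998754
√(1−ρ_J²) = |sin(π/199)| = 0.0157862
ω* = 2/(1+0.0157862) = 1.9689183
ρ(B_{ω*}) = ω*−1 = 0.9689183
m ≥ 7·ln10 / (−ln 0.9689183) = 510.470; smallest integer m = 511.

m = 511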